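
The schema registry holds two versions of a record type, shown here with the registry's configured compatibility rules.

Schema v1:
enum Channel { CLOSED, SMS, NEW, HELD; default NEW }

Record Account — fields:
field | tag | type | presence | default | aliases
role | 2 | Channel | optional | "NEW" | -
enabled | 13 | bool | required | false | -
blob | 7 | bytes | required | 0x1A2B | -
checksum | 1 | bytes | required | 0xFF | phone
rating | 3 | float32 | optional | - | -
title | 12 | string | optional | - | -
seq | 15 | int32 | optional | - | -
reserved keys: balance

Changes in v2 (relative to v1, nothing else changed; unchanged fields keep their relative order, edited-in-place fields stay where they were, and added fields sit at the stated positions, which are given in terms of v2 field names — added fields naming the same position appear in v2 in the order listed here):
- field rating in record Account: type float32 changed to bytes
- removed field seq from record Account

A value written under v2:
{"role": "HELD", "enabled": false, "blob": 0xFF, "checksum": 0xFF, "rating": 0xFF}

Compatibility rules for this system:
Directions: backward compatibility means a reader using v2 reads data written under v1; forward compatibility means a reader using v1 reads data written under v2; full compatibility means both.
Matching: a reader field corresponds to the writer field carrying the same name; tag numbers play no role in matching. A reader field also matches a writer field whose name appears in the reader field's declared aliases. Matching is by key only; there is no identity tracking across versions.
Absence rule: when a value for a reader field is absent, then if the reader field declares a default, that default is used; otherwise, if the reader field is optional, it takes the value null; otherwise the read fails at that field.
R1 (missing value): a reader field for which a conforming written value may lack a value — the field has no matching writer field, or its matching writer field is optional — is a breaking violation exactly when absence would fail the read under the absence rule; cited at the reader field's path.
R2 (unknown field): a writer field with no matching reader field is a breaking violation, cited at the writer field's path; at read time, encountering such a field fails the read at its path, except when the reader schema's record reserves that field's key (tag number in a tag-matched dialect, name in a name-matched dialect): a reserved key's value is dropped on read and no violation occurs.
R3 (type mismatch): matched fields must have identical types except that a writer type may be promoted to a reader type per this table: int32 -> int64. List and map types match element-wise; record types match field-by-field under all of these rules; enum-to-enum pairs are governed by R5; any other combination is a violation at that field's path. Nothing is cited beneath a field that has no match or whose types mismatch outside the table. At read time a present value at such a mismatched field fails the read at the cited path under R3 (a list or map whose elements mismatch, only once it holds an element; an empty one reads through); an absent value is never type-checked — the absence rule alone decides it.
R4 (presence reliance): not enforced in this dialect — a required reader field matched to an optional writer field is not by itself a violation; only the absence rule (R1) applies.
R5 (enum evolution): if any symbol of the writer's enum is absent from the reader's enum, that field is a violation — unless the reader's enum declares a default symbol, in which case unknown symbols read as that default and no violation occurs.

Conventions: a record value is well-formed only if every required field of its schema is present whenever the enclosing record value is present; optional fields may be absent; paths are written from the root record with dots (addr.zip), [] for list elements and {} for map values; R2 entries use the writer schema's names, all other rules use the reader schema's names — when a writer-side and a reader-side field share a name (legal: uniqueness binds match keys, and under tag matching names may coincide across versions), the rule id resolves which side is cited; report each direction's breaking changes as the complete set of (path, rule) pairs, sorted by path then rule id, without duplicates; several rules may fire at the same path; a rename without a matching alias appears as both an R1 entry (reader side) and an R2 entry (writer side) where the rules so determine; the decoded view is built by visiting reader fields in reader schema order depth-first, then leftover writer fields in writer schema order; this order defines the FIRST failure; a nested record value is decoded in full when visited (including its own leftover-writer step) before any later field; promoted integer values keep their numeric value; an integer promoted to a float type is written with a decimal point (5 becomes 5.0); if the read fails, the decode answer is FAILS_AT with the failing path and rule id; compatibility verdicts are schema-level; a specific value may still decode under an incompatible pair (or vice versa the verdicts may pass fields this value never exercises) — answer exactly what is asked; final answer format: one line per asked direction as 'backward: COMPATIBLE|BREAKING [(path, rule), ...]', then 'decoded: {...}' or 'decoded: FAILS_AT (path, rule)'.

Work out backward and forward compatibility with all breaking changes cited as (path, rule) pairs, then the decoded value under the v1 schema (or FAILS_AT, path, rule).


each type pair in Account: writer, then reader
backward pass over Account, reader schema v2, writer schema v1:
  role <- role (Channel -> Channel, writer optional)
  enabled <- enabled (bool -> bool, writer required)
  blob <- blob (bytes -> bytes, writer required)
  checksum <- checksum (bytes -> bytes, writer required)
  rating <- rating (float32 -> bytes, writer optional)
  title <- title (string -> string, writer optional)
  writer field seq has no reader counterpart
  R3 fires at rating
  R2 fires at seq
  => 2 violation(s): backward is BREAKING for Account
forward pass over Account, reader schema v1, writer schema v2:
  role <- role (Channel -> Channel, writer optional)
  enabled <- enabled (bool -> bool, writer required)
  blob <- blob (bytes -> bytes, writer required)
  checksum <- checksum (bytes -> bytes, writer required)
  rating <- rating (bytes -> float32, writer optional)
  title <- title (string -> string, writer optional)
  seq: no writer-side match
  R3 fires at rating
  => 1 violation(s): forward is BREAKING for Account
migrating the Account value to v1:
  role := "HELD"
  enabled := false
  blob := 0xFF
  checksum := 0xFF
  read fails at rating under R3
  => FAILS_AT (rating, R3)

backward: BREAKING [(rating, R3), (seq, R2)]; forward: BREAKING [(rating, R3)]; decoded: FAILS_AT (rating, R3)


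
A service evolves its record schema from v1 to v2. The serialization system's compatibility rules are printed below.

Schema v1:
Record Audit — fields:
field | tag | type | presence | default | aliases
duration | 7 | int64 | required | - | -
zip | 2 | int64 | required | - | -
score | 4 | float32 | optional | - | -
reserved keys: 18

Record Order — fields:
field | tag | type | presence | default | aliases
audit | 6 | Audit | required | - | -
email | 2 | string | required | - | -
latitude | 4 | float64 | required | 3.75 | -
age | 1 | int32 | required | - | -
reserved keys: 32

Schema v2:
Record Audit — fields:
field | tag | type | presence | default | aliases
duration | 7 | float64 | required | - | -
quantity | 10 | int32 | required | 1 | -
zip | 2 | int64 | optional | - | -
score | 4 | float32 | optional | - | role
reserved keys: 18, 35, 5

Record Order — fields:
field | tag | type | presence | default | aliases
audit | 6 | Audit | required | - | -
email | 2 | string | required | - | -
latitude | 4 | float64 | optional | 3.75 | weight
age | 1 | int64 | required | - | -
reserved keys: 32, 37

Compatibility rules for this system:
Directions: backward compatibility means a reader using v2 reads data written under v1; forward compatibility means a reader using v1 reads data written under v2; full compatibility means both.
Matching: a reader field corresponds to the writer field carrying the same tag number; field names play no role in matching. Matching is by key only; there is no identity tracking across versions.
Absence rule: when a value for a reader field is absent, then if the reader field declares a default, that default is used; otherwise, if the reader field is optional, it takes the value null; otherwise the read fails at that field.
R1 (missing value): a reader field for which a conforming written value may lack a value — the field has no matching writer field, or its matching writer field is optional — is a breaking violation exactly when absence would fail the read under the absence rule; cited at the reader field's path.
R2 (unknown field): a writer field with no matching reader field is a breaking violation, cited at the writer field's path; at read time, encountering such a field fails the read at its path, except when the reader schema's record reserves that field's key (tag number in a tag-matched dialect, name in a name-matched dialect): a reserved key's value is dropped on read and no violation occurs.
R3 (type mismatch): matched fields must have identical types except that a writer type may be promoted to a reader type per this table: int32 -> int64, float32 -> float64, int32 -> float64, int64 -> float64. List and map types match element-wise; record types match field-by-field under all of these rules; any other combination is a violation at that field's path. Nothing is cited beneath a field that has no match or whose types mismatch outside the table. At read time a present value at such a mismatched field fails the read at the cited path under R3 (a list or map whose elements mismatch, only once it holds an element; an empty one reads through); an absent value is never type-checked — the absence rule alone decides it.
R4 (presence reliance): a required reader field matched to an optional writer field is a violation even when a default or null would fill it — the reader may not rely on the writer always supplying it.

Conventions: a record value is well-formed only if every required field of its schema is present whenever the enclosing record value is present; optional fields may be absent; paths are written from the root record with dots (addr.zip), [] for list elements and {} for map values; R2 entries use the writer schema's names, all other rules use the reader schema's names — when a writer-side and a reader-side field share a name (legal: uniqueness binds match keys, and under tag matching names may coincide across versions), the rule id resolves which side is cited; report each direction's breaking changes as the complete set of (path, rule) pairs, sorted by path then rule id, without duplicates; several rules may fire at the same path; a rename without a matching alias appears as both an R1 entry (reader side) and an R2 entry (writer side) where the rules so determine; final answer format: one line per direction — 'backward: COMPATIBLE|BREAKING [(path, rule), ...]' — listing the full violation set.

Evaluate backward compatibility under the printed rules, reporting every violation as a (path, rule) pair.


each type pair in Order: writer, then reader
backward analysis of Order with v2 as reader and v1 as writer:
  audit: paired with writer audit (Audit -> Audit; writer required)
  email: paired with writer email (string -> string; writer required)
  latitude: paired with writer latitude (float64 -> float64; writer required)
  age: paired with writer age (int32 -> int64; writer required)
  audit.duration: paired with writer audit.duration (int64 -> float64; writer required)
  audit.quantity: no writer match
  audit.zip: paired with writer audit.zip (int64 -> int64; writer required)
  audit.score: paired with writer audit.score (float32 -> float32; writer optional)
  => backward: COMPATIBLE
the other Order changes do not affect what is asked:
  field latitude in record Order: required changed to optional -> affects forward compatibility only, which is not asked
  added field quantity to record Audit: required int32, tag 10, default 1 (in v2 it sits immediately before zip) -> affects forward compatibility only, which is not asked
  field age in record Order: type int32 changed to int64 -> affects forward compatibility only, which is not asked
  field duration in record Audit: type int64 changed to float64 -> affects forward compatibility only, which is not asked
  field zip in record Audit: required changed to optional -> affects forward compatibility only, which is not asked

backward: COMPATIBLE []


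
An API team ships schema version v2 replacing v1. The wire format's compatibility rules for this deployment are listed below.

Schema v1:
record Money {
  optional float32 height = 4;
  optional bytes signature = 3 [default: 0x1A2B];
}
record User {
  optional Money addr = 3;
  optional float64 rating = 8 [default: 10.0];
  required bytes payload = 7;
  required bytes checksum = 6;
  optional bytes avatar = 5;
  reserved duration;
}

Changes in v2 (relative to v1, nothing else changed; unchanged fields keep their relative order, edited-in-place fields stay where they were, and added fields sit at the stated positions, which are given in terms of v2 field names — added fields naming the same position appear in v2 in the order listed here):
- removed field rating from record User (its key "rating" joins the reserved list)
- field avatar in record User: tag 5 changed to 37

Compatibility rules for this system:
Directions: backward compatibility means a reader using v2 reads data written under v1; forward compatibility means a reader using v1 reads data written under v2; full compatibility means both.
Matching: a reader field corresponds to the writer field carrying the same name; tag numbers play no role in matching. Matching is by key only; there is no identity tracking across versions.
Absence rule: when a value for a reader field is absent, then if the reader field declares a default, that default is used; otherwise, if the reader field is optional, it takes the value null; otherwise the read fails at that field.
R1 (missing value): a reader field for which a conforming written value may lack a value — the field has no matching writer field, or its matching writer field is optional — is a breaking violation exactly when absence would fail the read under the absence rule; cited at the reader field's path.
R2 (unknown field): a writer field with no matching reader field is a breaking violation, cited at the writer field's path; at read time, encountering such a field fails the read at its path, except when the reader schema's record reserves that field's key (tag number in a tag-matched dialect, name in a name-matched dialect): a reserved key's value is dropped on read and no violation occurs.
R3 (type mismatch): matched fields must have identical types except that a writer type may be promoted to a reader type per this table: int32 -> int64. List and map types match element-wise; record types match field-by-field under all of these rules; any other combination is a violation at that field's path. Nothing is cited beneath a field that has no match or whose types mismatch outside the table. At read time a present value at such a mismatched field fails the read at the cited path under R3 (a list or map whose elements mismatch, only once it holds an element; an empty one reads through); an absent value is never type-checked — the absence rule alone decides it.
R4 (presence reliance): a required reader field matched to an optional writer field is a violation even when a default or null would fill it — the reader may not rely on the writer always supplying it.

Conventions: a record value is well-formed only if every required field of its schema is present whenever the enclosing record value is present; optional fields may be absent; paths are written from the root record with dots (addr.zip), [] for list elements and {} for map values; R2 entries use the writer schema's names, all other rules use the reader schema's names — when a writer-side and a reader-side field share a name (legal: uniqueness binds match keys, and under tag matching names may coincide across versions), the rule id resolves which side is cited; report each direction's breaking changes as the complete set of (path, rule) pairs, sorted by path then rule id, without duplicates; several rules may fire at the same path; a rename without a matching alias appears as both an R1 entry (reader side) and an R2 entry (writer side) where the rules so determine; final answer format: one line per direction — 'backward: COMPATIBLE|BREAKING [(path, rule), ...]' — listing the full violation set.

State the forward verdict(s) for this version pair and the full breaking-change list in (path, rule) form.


forward: COMPATIBLE []

in User below, arrows point writer -> reader
forward analysis of User with v1 as reader and v2 as writer:
  writer optional, Money -> Money: reader addr maps from writer addr
  rating: no writer match
  writer required, bytes -> bytes: reader payload maps from writer payload
  writer required, bytes -> bytes: reader checksum maps from writer checksum
  writer optional, bytes -> bytes: reader avatar maps from writer avatar
  writer optional, float32 -> float32: reader addr.height maps from writer addr.height
  writer optional, bytes -> bytes: reader addr.signature maps from writer addr.signature
  => forward: COMPATIBLE
checking off the User differences that do not matter here:
  removed field rating from record User (its key "rating" joins the reserved list) -> triggers nothing under User's printed rules — same verdict
  field avatar in record User: tag 5 changed to 37 -> triggers nothing under User's printed rules — same verdict


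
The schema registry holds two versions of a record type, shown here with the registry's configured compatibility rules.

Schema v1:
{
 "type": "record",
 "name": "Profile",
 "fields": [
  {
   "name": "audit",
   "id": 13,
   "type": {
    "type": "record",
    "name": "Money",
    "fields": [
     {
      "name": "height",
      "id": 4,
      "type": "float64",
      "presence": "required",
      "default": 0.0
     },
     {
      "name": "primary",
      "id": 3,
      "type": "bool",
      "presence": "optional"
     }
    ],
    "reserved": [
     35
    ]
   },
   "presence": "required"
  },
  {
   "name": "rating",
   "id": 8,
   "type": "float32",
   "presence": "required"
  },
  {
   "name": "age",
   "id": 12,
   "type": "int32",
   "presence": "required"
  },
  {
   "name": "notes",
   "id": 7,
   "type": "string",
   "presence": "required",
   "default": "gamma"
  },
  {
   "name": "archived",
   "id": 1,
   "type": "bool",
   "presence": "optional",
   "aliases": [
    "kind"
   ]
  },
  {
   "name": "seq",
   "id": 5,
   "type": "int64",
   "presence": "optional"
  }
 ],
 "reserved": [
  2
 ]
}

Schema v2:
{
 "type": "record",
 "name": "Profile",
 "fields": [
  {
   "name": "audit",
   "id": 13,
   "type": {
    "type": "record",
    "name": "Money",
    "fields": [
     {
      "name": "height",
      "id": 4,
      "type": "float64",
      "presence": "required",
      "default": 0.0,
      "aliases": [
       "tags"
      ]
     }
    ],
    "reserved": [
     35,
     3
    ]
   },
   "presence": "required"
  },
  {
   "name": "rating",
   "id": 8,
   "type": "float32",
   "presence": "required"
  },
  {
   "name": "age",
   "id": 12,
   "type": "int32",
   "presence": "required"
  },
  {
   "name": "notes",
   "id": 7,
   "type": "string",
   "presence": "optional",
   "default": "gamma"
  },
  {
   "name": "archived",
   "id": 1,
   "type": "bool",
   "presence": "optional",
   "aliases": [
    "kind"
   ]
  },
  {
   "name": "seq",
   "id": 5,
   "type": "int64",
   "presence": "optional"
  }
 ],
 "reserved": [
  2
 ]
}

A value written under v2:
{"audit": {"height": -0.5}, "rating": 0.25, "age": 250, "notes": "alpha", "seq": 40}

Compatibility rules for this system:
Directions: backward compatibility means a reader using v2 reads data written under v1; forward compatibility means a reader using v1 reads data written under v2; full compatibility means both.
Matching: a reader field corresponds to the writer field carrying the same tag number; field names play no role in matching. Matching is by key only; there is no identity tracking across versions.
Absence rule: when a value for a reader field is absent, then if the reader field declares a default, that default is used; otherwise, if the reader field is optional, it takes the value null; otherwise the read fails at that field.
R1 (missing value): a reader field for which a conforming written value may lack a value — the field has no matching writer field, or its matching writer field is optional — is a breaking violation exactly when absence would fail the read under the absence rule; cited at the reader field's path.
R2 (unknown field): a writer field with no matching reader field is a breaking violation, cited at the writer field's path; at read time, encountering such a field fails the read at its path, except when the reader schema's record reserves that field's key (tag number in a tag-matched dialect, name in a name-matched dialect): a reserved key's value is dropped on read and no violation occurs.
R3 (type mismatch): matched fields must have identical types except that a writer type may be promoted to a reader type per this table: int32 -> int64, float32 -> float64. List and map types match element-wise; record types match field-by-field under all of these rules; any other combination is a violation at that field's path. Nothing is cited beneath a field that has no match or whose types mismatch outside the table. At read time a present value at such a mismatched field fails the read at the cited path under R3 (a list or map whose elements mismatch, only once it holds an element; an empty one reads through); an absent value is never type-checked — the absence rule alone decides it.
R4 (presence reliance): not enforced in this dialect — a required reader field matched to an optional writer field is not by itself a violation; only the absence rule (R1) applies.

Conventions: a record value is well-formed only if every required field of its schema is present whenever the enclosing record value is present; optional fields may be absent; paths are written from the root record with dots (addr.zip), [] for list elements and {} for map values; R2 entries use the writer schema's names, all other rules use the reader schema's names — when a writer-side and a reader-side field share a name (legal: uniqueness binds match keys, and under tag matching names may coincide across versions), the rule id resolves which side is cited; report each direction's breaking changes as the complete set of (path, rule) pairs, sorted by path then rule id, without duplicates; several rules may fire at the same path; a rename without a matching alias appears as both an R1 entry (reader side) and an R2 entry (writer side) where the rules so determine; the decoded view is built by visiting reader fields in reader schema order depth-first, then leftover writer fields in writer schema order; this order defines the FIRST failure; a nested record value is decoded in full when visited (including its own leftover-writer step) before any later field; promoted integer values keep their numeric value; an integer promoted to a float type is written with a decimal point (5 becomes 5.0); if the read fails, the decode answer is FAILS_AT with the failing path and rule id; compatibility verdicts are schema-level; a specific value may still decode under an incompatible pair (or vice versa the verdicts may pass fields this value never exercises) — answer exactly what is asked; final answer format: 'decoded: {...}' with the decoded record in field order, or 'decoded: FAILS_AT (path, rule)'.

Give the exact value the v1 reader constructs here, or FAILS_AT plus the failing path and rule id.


each type pair in Profile: writer, then reader
migrating the Profile value to v1:
  audit.height := -0.5
  audit.primary := null (absent, optional -> null)
  rating := 0.25
  age := 250
  notes := "alpha"
  archived := null (absent, optional -> null)
  seq := 40
  => decoded: {"audit": {"height": -0.5, "primary": null}, "rating": 0.25, "age": 250, "notes": "alpha", "archived": null, "seq": 40}
remaining Profile differences; none change what is asked:
  removed field primary from record Money (its key 3 joins the reserved list) -> triggers nothing under the printed rules; the Profile answer is the same either way
  field notes in record Profile: required changed to optional -> triggers nothing under the printed rules; the Profile answer is the same either way

decoded: {"audit": {"height": -0.5, "primary": null}, "rating": 0.25, "age": 250, "notes": "alpha", "archived": null, "seq": 40}


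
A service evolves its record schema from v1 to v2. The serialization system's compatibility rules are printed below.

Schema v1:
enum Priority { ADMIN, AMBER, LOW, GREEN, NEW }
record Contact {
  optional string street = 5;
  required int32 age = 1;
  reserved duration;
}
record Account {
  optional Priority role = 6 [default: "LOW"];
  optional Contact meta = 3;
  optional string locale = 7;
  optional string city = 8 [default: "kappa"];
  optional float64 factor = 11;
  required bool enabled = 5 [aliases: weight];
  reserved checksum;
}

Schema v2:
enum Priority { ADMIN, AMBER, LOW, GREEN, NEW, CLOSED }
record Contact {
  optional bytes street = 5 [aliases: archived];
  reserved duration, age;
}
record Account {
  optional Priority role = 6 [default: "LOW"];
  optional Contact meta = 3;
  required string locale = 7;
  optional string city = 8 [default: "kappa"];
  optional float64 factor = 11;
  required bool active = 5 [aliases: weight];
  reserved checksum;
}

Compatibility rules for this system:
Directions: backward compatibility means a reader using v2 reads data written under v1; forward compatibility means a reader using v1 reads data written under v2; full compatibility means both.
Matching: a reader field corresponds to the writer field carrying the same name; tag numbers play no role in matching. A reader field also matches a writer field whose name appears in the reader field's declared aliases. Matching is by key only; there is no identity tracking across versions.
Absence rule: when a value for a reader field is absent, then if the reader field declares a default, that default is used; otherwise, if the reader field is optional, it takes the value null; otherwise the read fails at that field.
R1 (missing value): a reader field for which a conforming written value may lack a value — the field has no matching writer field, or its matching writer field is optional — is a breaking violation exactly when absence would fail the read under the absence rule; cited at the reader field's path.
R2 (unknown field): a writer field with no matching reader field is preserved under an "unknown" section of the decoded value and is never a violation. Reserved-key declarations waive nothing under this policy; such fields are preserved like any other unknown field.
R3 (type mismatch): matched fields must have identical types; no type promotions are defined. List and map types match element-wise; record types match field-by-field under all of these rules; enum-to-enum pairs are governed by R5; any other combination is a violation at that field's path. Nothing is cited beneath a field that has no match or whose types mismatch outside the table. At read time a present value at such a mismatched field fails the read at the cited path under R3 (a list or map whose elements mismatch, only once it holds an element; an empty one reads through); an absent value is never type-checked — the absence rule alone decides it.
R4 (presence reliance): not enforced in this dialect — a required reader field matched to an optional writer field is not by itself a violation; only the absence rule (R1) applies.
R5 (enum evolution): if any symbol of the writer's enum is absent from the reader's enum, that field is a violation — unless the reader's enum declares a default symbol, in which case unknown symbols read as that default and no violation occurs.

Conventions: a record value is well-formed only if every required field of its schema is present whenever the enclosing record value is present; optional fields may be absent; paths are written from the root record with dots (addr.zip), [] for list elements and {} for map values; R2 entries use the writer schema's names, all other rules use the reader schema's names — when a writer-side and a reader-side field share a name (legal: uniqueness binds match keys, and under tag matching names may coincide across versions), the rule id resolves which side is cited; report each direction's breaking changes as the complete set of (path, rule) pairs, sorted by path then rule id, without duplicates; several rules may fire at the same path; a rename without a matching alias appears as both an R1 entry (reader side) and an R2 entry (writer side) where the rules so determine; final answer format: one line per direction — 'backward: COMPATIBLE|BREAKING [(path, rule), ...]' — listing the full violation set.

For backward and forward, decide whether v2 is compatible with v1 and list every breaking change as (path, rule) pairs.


arrows below run writer -> reader for Account
checking backward for Account: reader v2 against writer v1:
  writer optional, Priority -> Priority: reader role maps from writer role
  writer optional, Contact -> Contact: reader meta maps from writer meta
  writer optional, string -> string: reader locale maps from writer locale
  writer optional, string -> string: reader city maps from writer city
  writer optional, float64 -> float64: reader factor maps from writer factor
  active has no writer counterpart
  writer field enabled has no reader counterpart
  writer optional, string -> bytes: reader meta.street maps from writer meta.street
  writer field meta.age has no reader counterpart
  R1 fires at active
  R1 fires at locale
  R3 fires at meta.street
  => backward verdict for Account: BREAKING, 3 violation(s)
checking forward for Account: reader v1 against writer v2:
  writer optional, Priority -> Priority: reader role maps from writer role
  writer optional, Contact -> Contact: reader meta maps from writer meta
  writer required, string -> string: reader locale maps from writer locale
  writer optional, string -> string: reader city maps from writer city
  writer optional, float64 -> float64: reader factor maps from writer factor
  enabled has no writer counterpart
  writer field active has no reader counterpart
  writer optional, bytes -> string: reader meta.street maps from writer meta.street
  meta.age has no writer counterpart
  R1 fires at enabled
  R1 fires at meta.age
  R3 fires at meta.street
  R5 fires at role
  => forward verdict for Account: BREAKING, 4 violation(s)

backward: BREAKING [(active, R1), (locale, R1), (meta.street, R3)]; forward: BREAKING [(enabled, R1), (meta.age, R1), (meta.street, R3), (role, R5)]


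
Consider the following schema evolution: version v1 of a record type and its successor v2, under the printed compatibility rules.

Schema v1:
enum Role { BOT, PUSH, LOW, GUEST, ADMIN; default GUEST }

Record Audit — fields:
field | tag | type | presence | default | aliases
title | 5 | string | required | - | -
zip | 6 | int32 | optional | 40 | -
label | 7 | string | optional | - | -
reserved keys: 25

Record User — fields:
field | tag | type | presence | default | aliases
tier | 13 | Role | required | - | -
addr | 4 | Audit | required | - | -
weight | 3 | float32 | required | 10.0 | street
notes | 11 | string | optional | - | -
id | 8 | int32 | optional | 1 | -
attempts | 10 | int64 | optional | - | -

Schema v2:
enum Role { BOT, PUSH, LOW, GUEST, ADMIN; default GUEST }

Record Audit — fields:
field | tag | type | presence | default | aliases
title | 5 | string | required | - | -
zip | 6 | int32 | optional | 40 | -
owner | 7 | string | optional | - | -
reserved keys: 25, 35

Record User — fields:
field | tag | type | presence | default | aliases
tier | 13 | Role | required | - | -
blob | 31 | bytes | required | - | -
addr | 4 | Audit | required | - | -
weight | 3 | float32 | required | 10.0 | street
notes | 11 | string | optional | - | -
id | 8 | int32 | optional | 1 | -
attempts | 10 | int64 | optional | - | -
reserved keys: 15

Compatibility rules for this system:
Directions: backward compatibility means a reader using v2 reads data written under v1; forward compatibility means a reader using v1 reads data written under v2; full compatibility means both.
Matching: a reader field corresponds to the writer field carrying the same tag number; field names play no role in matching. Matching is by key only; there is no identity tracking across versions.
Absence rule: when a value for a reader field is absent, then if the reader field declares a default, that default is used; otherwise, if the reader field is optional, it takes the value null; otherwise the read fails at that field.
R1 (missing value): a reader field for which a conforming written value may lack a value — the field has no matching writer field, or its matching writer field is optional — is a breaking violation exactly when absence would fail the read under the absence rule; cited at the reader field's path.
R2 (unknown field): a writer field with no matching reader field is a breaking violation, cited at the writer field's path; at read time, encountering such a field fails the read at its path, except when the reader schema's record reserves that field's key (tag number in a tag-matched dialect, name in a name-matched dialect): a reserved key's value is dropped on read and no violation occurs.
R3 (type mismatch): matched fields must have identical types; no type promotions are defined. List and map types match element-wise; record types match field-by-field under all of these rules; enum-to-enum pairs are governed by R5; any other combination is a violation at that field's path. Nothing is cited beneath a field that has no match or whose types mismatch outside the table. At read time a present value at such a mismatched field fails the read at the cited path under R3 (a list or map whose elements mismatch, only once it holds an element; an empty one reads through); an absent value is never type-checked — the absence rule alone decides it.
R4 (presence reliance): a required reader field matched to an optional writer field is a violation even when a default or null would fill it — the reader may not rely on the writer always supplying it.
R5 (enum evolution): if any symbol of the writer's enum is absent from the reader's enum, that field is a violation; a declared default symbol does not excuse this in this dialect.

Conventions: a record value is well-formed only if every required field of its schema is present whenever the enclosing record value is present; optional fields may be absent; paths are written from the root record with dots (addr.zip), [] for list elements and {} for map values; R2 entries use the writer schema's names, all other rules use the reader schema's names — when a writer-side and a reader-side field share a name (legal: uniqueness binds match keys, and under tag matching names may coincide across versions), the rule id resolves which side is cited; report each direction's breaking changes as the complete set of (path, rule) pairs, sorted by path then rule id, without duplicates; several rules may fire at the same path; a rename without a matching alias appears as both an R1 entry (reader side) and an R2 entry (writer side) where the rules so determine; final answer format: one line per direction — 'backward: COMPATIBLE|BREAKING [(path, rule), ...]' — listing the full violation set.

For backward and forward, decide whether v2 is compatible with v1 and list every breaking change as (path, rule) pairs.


each type pair in User: writer, then reader
checking backward for User: reader v2 against writer v1:
  tier: paired with writer tier (Role -> Role; writer required)
  blob has no writer counterpart
  addr: paired with writer addr (Audit -> Audit; writer required)
  weight: paired with writer weight (float32 -> float32; writer required)
  notes: paired with writer notes (string -> string; writer optional)
  id: paired with writer id (int32 -> int32; writer optional)
  attempts: paired with writer attempts (int64 -> int64; writer optional)
  addr.title: paired with writer addr.title (string -> string; writer required)
  addr.zip: paired with writer addr.zip (int32 -> int32; writer optional)
  addr.owner: paired with writer addr.label (string -> string; writer optional)
  R1 fires at blob
  => 1 violation(s): backward is BREAKING for User
checking forward for User: reader v1 against writer v2:
  tier: paired with writer tier (Role -> Role; writer required)
  addr: paired with writer addr (Audit -> Audit; writer required)
  weight: paired with writer weight (float32 -> float32; writer required)
  notes: paired with writer notes (string -> string; writer optional)
  id: paired with writer id (int32 -> int32; writer optional)
  attempts: paired with writer attempts (int64 -> int64; writer optional)
  writer blob: unknown to reader
  addr.title: paired with writer addr.title (string -> string; writer required)
  addr.zip: paired with writer addr.zip (int32 -> int32; writer optional)
  addr.label: paired with writer addr.owner (string -> string; writer optional)
  R2 fires at blob
  => 1 violation(s): forward is BREAKING for User

backward: BREAKING [(blob, R1)]; forward: BREAKING [(blob, R2)]


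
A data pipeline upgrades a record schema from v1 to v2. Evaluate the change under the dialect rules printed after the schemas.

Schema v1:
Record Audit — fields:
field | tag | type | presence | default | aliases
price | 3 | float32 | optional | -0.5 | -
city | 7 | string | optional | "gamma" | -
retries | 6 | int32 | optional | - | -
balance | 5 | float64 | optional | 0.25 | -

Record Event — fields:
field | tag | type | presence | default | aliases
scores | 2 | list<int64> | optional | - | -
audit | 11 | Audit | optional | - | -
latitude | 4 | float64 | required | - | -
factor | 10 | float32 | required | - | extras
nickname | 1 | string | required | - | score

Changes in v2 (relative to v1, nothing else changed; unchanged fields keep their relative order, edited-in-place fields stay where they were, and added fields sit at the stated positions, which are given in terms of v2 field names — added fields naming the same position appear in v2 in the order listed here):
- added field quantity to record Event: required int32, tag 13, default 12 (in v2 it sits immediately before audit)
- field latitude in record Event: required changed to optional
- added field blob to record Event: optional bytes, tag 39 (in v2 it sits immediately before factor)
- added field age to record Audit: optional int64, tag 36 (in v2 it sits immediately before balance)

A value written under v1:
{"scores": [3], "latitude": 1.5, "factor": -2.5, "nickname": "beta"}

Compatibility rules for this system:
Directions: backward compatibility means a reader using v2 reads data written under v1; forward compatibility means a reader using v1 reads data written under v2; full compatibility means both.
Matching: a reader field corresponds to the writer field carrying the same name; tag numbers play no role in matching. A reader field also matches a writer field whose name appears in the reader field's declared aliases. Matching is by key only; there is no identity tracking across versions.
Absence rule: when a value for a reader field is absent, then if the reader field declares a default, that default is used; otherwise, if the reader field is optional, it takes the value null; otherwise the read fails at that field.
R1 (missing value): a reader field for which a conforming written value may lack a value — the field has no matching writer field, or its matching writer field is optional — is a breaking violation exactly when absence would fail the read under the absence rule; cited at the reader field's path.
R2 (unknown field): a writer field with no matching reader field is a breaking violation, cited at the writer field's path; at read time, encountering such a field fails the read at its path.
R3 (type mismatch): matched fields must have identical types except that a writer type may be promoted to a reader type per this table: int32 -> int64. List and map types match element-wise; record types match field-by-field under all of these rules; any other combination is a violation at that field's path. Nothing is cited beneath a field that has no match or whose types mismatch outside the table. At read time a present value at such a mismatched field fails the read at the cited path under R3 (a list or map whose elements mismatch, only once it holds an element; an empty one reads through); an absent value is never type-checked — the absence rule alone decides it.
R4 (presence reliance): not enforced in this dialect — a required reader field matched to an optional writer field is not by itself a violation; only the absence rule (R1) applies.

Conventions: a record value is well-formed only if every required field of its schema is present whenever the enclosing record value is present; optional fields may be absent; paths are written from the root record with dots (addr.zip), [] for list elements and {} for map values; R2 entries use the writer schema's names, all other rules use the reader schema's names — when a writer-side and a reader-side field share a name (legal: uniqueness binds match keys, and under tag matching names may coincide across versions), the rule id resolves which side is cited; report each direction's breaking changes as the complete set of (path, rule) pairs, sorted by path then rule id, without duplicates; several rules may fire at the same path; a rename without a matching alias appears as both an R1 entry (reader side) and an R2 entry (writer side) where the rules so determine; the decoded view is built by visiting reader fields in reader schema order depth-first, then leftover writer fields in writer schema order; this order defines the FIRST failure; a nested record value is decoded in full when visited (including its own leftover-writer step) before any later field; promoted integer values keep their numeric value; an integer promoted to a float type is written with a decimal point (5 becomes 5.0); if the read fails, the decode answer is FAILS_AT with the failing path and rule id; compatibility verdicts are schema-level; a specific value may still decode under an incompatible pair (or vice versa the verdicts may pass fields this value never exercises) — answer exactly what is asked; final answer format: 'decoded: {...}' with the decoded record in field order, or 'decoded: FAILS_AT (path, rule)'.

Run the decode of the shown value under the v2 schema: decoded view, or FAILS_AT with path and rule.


decoded: {"scores": [3], "quantity": 12, "audit": null, "latitude": 1.5, "blob": null, "factor": -2.5, "nickname": "beta"}

each type pair in Event: writer, then reader
decode walk for Event under reader schema v2:
  scores := [3]
  quantity := 12 (absent -> default)
  audit := null (absent, optional -> null)
  latitude := 1.5
  blob := null (absent, optional -> null)
  factor := -2.5
  nickname := "beta"
  => decoded: {"scores": [3], "quantity": 12, "audit": null, "latitude": 1.5, "blob": null, "factor": -2.5, "nickname": "beta"}
checking off the Event differences that do not matter here:
  field latitude in record Event: required changed to optional -> changes Event's schema-level verdicts only — the decode of this value is the same
  added field age to record Audit: optional int64, tag 36 (in v2 it sits immediately before balance) -> changes Event's schema-level verdicts only — the decode of this value is the same
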